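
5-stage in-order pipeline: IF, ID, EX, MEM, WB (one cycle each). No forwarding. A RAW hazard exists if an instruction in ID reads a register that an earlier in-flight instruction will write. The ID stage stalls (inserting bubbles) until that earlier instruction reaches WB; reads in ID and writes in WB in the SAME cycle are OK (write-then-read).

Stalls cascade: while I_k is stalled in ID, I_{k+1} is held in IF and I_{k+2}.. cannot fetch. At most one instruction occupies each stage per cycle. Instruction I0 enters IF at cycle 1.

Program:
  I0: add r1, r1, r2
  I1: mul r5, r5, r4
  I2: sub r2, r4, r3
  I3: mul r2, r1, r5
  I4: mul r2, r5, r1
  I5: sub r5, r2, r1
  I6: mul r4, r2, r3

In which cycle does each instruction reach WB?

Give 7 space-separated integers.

Answer: 5 6 7 9 10 13 14

Derivation:
I0 add r1 <- r1,r2: IF@1 ID@2 stall=0 (-) EX@3 MEM@4 WB@5
I1 mul r5 <- r5,r4: IF@2 ID@3 stall=0 (-) EX@4 MEM@5 WB@6
I2 sub r2 <- r4,r3: IF@3 ID@4 stall=0 (-) EX@5 MEM@6 WB@7
I3 mul r2 <- r1,r5: IF@4 ID@5 stall=1 (RAW on I1.r5 (WB@6)) EX@7 MEM@8 WB@9
I4 mul r2 <- r5,r1: IF@5 ID@7 stall=0 (-) EX@8 MEM@9 WB@10
I5 sub r5 <- r2,r1: IF@7 ID@8 stall=2 (RAW on I4.r2 (WB@10)) EX@11 MEM@12 WB@13
I6 mul r4 <- r2,r3: IF@8 ID@11 stall=0 (-) EX@12 MEM@13 WB@14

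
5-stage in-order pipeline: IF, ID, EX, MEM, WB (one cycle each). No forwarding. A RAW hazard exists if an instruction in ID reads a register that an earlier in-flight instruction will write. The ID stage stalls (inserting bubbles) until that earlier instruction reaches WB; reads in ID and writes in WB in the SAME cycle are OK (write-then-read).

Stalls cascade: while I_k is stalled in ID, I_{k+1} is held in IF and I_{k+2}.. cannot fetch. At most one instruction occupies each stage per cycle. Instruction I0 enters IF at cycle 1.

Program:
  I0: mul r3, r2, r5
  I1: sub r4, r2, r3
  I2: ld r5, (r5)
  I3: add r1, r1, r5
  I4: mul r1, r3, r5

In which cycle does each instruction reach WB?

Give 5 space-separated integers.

Answer: 5 8 9 12 13

Derivation:
I0 mul r3 <- r2,r5: IF@1 ID@2 stall=0 (-) EX@3 MEM@4 WB@5
I1 sub r4 <- r2,r3: IF@2 ID@3 stall=2 (RAW on I0.r3 (WB@5)) EX@6 MEM@7 WB@8
I2 ld r5 <- r5: IF@3 ID@6 stall=0 (-) EX@7 MEM@8 WB@9
I3 add r1 <- r1,r5: IF@6 ID@7 stall=2 (RAW on I2.r5 (WB@9)) EX@10 MEM@11 WB@12
I4 mul r1 <- r3,r5: IF@7 ID@10 stall=0 (-) EX@11 MEM@12 WB@13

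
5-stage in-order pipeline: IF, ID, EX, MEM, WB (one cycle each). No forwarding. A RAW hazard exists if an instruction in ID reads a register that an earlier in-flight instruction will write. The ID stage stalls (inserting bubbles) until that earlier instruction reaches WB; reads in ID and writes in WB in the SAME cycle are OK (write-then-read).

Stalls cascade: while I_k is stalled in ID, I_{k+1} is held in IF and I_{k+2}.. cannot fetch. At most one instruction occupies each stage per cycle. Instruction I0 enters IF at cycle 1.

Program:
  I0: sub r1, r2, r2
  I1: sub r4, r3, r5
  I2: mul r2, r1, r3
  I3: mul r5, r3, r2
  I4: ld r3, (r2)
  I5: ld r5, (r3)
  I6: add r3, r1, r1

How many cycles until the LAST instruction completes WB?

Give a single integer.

Answer: 16

Derivation:
I0 sub r1 <- r2,r2: IF@1 ID@2 stall=0 (-) EX@3 MEM@4 WB@5
I1 sub r4 <- r3,r5: IF@2 ID@3 stall=0 (-) EX@4 MEM@5 WB@6
I2 mul r2 <- r1,r3: IF@3 ID@4 stall=1 (RAW on I0.r1 (WB@5)) EX@6 MEM@7 WB@8
I3 mul r5 <- r3,r2: IF@4 ID@6 stall=2 (RAW on I2.r2 (WB@8)) EX@9 MEM@10 WB@11
I4 ld r3 <- r2: IF@6 ID@9 stall=0 (-) EX@10 MEM@11 WB@12
I5 ld r5 <- r3: IF@9 ID@10 stall=2 (RAW on I4.r3 (WB@12)) EX@13 MEM@14 WB@15
I6 add r3 <- r1,r1: IF@10 ID@13 stall=0 (-) EX@14 MEM@15 WB@16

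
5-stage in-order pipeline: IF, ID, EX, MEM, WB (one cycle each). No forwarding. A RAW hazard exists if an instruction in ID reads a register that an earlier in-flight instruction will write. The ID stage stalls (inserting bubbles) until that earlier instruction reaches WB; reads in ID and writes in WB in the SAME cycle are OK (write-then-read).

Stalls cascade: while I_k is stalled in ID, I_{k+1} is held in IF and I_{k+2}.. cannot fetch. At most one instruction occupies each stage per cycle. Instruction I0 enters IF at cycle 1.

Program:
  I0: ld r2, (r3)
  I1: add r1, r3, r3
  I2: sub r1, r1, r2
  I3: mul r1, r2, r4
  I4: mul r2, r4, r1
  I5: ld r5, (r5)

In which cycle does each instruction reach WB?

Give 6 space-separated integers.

Answer: 5 6 9 10 13 14

Derivation:
I0 ld r2 <- r3: IF@1 ID@2 stall=0 (-) EX@3 MEM@4 WB@5
I1 add r1 <- r3,r3: IF@2 ID@3 stall=0 (-) EX@4 MEM@5 WB@6
I2 sub r1 <- r1,r2: IF@3 ID@4 stall=2 (RAW on I1.r1 (WB@6)) EX@7 MEM@8 WB@9
I3 mul r1 <- r2,r4: IF@4 ID@7 stall=0 (-) EX@8 MEM@9 WB@10
I4 mul r2 <- r4,r1: IF@7 ID@8 stall=2 (RAW on I3.r1 (WB@10)) EX@11 MEM@12 WB@13
I5 ld r5 <- r5: IF@8 ID@11 stall=0 (-) EX@12 MEM@13 WB@14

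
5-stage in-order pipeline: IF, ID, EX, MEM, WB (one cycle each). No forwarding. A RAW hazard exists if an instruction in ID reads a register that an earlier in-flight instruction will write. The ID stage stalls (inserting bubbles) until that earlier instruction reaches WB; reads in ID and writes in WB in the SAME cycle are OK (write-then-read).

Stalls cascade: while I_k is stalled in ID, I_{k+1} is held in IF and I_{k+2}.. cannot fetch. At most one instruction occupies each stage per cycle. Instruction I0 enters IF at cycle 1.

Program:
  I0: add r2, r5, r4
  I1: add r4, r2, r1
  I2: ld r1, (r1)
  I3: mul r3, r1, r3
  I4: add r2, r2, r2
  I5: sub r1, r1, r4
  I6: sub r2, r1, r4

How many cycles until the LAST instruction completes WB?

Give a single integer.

Answer: 17

Derivation:
I0 add r2 <- r5,r4: IF@1 ID@2 stall=0 (-) EX@3 MEM@4 WB@5
I1 add r4 <- r2,r1: IF@2 ID@3 stall=2 (RAW on I0.r2 (WB@5)) EX@6 MEM@7 WB@8
I2 ld r1 <- r1: IF@3 ID@6 stall=0 (-) EX@7 MEM@8 WB@9
I3 mul r3 <- r1,r3: IF@6 ID@7 stall=2 (RAW on I2.r1 (WB@9)) EX@10 MEM@11 WB@12
I4 add r2 <- r2,r2: IF@7 ID@10 stall=0 (-) EX@11 MEM@12 WB@13
I5 sub r1 <- r1,r4: IF@10 ID@11 stall=0 (-) EX@12 MEM@13 WB@14
I6 sub r2 <- r1,r4: IF@11 ID@12 stall=2 (RAW on I5.r1 (WB@14)) EX@15 MEM@16 WB@17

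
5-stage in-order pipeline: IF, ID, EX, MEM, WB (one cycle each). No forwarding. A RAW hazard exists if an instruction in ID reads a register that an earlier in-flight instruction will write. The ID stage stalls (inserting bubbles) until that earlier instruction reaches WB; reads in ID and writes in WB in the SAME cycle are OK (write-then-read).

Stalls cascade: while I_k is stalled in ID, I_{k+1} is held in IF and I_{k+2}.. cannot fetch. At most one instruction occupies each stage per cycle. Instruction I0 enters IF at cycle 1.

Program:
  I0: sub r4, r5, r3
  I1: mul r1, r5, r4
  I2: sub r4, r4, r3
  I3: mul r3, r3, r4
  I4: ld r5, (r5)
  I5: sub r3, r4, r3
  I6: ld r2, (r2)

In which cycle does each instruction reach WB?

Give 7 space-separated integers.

I0 sub r4 <- r5,r3: IF@1 ID@2 stall=0 (-) EX@3 MEM@4 WB@5
I1 mul r1 <- r5,r4: IF@2 ID@3 stall=2 (RAW on I0.r4 (WB@5)) EX@6 MEM@7 WB@8
I2 sub r4 <- r4,r3: IF@3 ID@6 stall=0 (-) EX@7 MEM@8 WB@9
I3 mul r3 <- r3,r4: IF@6 ID@7 stall=2 (RAW on I2.r4 (WB@9)) EX@10 MEM@11 WB@12
I4 ld r5 <- r5: IF@7 ID@10 stall=0 (-) EX@11 MEM@12 WB@13
I5 sub r3 <- r4,r3: IF@10 ID@11 stall=1 (RAW on I3.r3 (WB@12)) EX@13 MEM@14 WB@15
I6 ld r2 <- r2: IF@11 ID@13 stall=0 (-) EX@14 MEM@15 WB@16

Answer: 5 8 9 12 13 15 16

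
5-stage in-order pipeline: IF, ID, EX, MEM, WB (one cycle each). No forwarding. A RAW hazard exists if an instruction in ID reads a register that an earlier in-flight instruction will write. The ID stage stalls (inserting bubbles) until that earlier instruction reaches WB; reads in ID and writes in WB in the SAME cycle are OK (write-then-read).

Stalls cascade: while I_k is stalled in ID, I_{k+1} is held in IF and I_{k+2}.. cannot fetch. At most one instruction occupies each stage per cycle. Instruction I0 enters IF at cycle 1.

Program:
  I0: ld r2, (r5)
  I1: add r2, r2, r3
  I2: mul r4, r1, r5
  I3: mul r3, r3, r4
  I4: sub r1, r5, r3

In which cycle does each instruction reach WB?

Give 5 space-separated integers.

I0 ld r2 <- r5: IF@1 ID@2 stall=0 (-) EX@3 MEM@4 WB@5
I1 add r2 <- r2,r3: IF@2 ID@3 stall=2 (RAW on I0.r2 (WB@5)) EX@6 MEM@7 WB@8
I2 mul r4 <- r1,r5: IF@3 ID@6 stall=0 (-) EX@7 MEM@8 WB@9
I3 mul r3 <- r3,r4: IF@6 ID@7 stall=2 (RAW on I2.r4 (WB@9)) EX@10 MEM@11 WB@12
I4 sub r1 <- r5,r3: IF@7 ID@10 stall=2 (RAW on I3.r3 (WB@12)) EX@13 MEM@14 WB@15

Answer: 5 8 9 12 15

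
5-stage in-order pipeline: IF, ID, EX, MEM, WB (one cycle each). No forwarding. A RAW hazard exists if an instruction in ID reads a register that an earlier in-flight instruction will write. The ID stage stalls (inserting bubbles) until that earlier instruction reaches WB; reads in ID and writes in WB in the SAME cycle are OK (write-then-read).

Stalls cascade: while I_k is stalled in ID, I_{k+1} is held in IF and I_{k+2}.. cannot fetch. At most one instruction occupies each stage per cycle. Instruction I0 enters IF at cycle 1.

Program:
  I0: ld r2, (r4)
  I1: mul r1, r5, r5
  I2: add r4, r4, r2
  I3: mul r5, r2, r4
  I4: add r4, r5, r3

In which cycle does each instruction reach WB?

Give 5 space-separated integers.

Answer: 5 6 8 11 14

Derivation:
I0 ld r2 <- r4: IF@1 ID@2 stall=0 (-) EX@3 MEM@4 WB@5
I1 mul r1 <- r5,r5: IF@2 ID@3 stall=0 (-) EX@4 MEM@5 WB@6
I2 add r4 <- r4,r2: IF@3 ID@4 stall=1 (RAW on I0.r2 (WB@5)) EX@6 MEM@7 WB@8
I3 mul r5 <- r2,r4: IF@4 ID@6 stall=2 (RAW on I2.r4 (WB@8)) EX@9 MEM@10 WB@11
I4 add r4 <- r5,r3: IF@6 ID@9 stall=2 (RAW on I3.r5 (WB@11)) EX@12 MEM@13 WB@14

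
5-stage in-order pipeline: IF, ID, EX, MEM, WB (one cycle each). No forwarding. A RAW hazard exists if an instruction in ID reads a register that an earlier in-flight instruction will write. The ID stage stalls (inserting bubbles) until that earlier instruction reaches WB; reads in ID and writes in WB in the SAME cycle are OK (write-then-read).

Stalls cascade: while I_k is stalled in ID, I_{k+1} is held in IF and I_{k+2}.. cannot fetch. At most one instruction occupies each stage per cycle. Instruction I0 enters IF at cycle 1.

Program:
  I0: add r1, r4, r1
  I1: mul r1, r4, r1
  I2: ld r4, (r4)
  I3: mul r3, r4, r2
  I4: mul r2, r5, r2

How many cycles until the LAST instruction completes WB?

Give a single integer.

Answer: 13

Derivation:
I0 add r1 <- r4,r1: IF@1 ID@2 stall=0 (-) EX@3 MEM@4 WB@5
I1 mul r1 <- r4,r1: IF@2 ID@3 stall=2 (RAW on I0.r1 (WB@5)) EX@6 MEM@7 WB@8
I2 ld r4 <- r4: IF@3 ID@6 stall=0 (-) EX@7 MEM@8 WB@9
I3 mul r3 <- r4,r2: IF@6 ID@7 stall=2 (RAW on I2.r4 (WB@9)) EX@10 MEM@11 WB@12
I4 mul r2 <- r5,r2: IF@7 ID@10 stall=0 (-) EX@11 MEM@12 WB@13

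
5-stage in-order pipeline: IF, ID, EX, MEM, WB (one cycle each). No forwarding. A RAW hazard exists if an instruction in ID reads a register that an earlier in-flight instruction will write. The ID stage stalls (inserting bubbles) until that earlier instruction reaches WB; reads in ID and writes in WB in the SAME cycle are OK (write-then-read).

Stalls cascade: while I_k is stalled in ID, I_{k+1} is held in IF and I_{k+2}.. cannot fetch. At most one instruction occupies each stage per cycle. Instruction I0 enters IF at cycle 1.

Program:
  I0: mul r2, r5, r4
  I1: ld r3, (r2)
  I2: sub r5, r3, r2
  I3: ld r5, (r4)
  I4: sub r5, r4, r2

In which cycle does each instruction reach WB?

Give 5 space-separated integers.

I0 mul r2 <- r5,r4: IF@1 ID@2 stall=0 (-) EX@3 MEM@4 WB@5
I1 ld r3 <- r2: IF@2 ID@3 stall=2 (RAW on I0.r2 (WB@5)) EX@6 MEM@7 WB@8
I2 sub r5 <- r3,r2: IF@3 ID@6 stall=2 (RAW on I1.r3 (WB@8)) EX@9 MEM@10 WB@11
I3 ld r5 <- r4: IF@6 ID@9 stall=0 (-) EX@10 MEM@11 WB@12
I4 sub r5 <- r4,r2: IF@9 ID@10 stall=0 (-) EX@11 MEM@12 WB@13

Answer: 5 8 11 12 13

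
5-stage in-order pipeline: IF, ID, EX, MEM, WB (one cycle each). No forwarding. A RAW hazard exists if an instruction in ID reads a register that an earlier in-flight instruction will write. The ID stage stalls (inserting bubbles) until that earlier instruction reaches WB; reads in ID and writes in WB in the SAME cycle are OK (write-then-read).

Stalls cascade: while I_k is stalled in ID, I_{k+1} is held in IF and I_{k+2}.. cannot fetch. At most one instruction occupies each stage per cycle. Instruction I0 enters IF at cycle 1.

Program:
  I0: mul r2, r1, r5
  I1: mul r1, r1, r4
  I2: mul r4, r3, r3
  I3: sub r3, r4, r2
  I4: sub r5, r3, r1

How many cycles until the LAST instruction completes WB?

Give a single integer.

I0 mul r2 <- r1,r5: IF@1 ID@2 stall=0 (-) EX@3 MEM@4 WB@5
I1 mul r1 <- r1,r4: IF@2 ID@3 stall=0 (-) EX@4 MEM@5 WB@6
I2 mul r4 <- r3,r3: IF@3 ID@4 stall=0 (-) EX@5 MEM@6 WB@7
I3 sub r3 <- r4,r2: IF@4 ID@5 stall=2 (RAW on I2.r4 (WB@7)) EX@8 MEM@9 WB@10
I4 sub r5 <- r3,r1: IF@5 ID@8 stall=2 (RAW on I3.r3 (WB@10)) EX@11 MEM@12 WB@13

Answer: 13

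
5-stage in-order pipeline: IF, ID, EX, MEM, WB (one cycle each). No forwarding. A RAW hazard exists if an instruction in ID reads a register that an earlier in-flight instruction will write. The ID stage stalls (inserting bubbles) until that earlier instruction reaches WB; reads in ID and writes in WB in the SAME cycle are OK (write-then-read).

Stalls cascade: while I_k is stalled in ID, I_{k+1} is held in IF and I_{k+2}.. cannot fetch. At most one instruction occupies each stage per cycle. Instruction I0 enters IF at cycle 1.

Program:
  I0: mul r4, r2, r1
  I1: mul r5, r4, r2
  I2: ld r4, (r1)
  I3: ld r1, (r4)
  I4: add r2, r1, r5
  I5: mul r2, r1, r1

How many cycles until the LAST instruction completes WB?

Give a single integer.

I0 mul r4 <- r2,r1: IF@1 ID@2 stall=0 (-) EX@3 MEM@4 WB@5
I1 mul r5 <- r4,r2: IF@2 ID@3 stall=2 (RAW on I0.r4 (WB@5)) EX@6 MEM@7 WB@8
I2 ld r4 <- r1: IF@3 ID@6 stall=0 (-) EX@7 MEM@8 WB@9
I3 ld r1 <- r4: IF@6 ID@7 stall=2 (RAW on I2.r4 (WB@9)) EX@10 MEM@11 WB@12
I4 add r2 <- r1,r5: IF@7 ID@10 stall=2 (RAW on I3.r1 (WB@12)) EX@13 MEM@14 WB@15
I5 mul r2 <- r1,r1: IF@10 ID@13 stall=0 (-) EX@14 MEM@15 WB@16

Answer: 16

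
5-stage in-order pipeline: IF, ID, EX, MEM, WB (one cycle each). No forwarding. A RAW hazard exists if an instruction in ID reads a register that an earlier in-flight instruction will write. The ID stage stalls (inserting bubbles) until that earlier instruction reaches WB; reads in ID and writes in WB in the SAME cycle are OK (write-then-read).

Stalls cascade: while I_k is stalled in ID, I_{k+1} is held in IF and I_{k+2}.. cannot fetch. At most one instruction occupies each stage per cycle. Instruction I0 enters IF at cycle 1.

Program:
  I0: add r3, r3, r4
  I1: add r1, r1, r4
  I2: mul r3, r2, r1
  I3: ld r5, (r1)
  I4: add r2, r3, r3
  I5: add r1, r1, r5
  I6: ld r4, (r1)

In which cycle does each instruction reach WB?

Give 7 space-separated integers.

Answer: 5 6 9 10 12 13 16

Derivation:
I0 add r3 <- r3,r4: IF@1 ID@2 stall=0 (-) EX@3 MEM@4 WB@5
I1 add r1 <- r1,r4: IF@2 ID@3 stall=0 (-) EX@4 MEM@5 WB@6
I2 mul r3 <- r2,r1: IF@3 ID@4 stall=2 (RAW on I1.r1 (WB@6)) EX@7 MEM@8 WB@9
I3 ld r5 <- r1: IF@4 ID@7 stall=0 (-) EX@8 MEM@9 WB@10
I4 add r2 <- r3,r3: IF@7 ID@8 stall=1 (RAW on I2.r3 (WB@9)) EX@10 MEM@11 WB@12
I5 add r1 <- r1,r5: IF@8 ID@10 stall=0 (-) EX@11 MEM@12 WB@13
I6 ld r4 <- r1: IF@10 ID@11 stall=2 (RAW on I5.r1 (WB@13)) EX@14 MEM@15 WB@16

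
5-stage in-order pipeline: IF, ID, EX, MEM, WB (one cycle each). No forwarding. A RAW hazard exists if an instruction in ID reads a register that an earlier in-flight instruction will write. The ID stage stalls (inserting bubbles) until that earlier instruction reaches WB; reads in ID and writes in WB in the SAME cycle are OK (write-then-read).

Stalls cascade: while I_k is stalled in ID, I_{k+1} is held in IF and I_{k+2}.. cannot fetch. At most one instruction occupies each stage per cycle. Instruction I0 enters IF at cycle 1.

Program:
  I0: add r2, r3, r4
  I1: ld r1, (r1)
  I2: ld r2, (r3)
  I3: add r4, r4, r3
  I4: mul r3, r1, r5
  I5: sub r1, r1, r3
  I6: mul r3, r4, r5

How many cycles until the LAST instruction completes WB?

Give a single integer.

I0 add r2 <- r3,r4: IF@1 ID@2 stall=0 (-) EX@3 MEM@4 WB@5
I1 ld r1 <- r1: IF@2 ID@3 stall=0 (-) EX@4 MEM@5 WB@6
I2 ld r2 <- r3: IF@3 ID@4 stall=0 (-) EX@5 MEM@6 WB@7
I3 add r4 <- r4,r3: IF@4 ID@5 stall=0 (-) EX@6 MEM@7 WB@8
I4 mul r3 <- r1,r5: IF@5 ID@6 stall=0 (-) EX@7 MEM@8 WB@9
I5 sub r1 <- r1,r3: IF@6 ID@7 stall=2 (RAW on I4.r3 (WB@9)) EX@10 MEM@11 WB@12
I6 mul r3 <- r4,r5: IF@7 ID@10 stall=0 (-) EX@11 MEM@12 WB@13

Answer: 13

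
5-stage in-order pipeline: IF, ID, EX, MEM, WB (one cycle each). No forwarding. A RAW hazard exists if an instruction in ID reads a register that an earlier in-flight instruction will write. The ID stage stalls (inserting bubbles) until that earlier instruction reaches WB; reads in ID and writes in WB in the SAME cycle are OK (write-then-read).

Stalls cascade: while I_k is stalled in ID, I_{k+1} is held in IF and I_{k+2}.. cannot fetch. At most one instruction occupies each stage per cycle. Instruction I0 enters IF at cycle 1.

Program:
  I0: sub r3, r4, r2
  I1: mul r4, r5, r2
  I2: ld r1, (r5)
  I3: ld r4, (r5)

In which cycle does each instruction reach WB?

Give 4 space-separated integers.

Answer: 5 6 7 8

Derivation:
I0 sub r3 <- r4,r2: IF@1 ID@2 stall=0 (-) EX@3 MEM@4 WB@5
I1 mul r4 <- r5,r2: IF@2 ID@3 stall=0 (-) EX@4 MEM@5 WB@6
I2 ld r1 <- r5: IF@3 ID@4 stall=0 (-) EX@5 MEM@6 WB@7
I3 ld r4 <- r5: IF@4 ID@5 stall=0 (-) EX@6 MEM@7 WB@8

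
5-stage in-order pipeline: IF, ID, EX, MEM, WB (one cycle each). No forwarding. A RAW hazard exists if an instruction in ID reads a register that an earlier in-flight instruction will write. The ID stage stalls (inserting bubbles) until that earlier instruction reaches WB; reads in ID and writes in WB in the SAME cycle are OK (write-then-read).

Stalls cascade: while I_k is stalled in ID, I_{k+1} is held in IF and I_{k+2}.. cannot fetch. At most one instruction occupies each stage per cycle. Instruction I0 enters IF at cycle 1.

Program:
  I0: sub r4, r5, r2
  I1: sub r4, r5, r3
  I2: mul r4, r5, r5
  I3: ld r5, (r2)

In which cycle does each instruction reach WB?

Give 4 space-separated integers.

Answer: 5 6 7 8

Derivation:
I0 sub r4 <- r5,r2: IF@1 ID@2 stall=0 (-) EX@3 MEM@4 WB@5
I1 sub r4 <- r5,r3: IF@2 ID@3 stall=0 (-) EX@4 MEM@5 WB@6
I2 mul r4 <- r5,r5: IF@3 ID@4 stall=0 (-) EX@5 MEM@6 WB@7
I3 ld r5 <- r2: IF@4 ID@5 stall=0 (-) EX@6 MEM@7 WB@8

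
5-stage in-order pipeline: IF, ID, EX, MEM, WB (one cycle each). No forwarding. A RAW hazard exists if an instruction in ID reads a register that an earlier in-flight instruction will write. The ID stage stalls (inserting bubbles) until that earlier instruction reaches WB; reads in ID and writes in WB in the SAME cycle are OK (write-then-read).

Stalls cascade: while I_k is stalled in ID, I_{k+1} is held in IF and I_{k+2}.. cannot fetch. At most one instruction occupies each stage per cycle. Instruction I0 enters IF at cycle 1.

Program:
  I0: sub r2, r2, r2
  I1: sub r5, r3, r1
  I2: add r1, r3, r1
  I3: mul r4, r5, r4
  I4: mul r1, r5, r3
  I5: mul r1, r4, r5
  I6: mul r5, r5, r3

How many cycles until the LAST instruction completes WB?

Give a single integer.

I0 sub r2 <- r2,r2: IF@1 ID@2 stall=0 (-) EX@3 MEM@4 WB@5
I1 sub r5 <- r3,r1: IF@2 ID@3 stall=0 (-) EX@4 MEM@5 WB@6
I2 add r1 <- r3,r1: IF@3 ID@4 stall=0 (-) EX@5 MEM@6 WB@7
I3 mul r4 <- r5,r4: IF@4 ID@5 stall=1 (RAW on I1.r5 (WB@6)) EX@7 MEM@8 WB@9
I4 mul r1 <- r5,r3: IF@5 ID@7 stall=0 (-) EX@8 MEM@9 WB@10
I5 mul r1 <- r4,r5: IF@7 ID@8 stall=1 (RAW on I3.r4 (WB@9)) EX@10 MEM@11 WB@12
I6 mul r5 <- r5,r3: IF@8 ID@10 stall=0 (-) EX@11 MEM@12 WB@13

Answer: 13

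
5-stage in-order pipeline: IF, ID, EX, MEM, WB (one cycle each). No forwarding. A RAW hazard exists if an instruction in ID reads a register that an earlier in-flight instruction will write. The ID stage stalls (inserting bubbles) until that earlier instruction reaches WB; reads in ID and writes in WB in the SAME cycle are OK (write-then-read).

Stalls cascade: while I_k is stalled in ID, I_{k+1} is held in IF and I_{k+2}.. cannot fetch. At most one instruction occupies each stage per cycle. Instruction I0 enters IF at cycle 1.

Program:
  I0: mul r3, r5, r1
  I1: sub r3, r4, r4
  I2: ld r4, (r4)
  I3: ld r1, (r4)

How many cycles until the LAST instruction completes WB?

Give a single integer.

Answer: 10

Derivation:
I0 mul r3 <- r5,r1: IF@1 ID@2 stall=0 (-) EX@3 MEM@4 WB@5
I1 sub r3 <- r4,r4: IF@2 ID@3 stall=0 (-) EX@4 MEM@5 WB@6
I2 ld r4 <- r4: IF@3 ID@4 stall=0 (-) EX@5 MEM@6 WB@7
I3 ld r1 <- r4: IF@4 ID@5 stall=2 (RAW on I2.r4 (WB@7)) EX@8 MEM@9 WB@10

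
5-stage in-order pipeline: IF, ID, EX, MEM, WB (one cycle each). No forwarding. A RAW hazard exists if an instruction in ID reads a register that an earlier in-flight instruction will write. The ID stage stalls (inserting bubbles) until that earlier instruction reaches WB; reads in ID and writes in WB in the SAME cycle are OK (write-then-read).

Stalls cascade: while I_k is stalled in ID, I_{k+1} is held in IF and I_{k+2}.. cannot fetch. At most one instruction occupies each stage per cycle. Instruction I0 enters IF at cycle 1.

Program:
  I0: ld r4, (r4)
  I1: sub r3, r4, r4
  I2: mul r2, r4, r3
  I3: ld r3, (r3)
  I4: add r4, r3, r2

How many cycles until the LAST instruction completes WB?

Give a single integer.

Answer: 15

Derivation:
I0 ld r4 <- r4: IF@1 ID@2 stall=0 (-) EX@3 MEM@4 WB@5
I1 sub r3 <- r4,r4: IF@2 ID@3 stall=2 (RAW on I0.r4 (WB@5)) EX@6 MEM@7 WB@8
I2 mul r2 <- r4,r3: IF@3 ID@6 stall=2 (RAW on I1.r3 (WB@8)) EX@9 MEM@10 WB@11
I3 ld r3 <- r3: IF@6 ID@9 stall=0 (-) EX@10 MEM@11 WB@12
I4 add r4 <- r3,r2: IF@9 ID@10 stall=2 (RAW on I3.r3 (WB@12)) EX@13 MEM@14 WB@15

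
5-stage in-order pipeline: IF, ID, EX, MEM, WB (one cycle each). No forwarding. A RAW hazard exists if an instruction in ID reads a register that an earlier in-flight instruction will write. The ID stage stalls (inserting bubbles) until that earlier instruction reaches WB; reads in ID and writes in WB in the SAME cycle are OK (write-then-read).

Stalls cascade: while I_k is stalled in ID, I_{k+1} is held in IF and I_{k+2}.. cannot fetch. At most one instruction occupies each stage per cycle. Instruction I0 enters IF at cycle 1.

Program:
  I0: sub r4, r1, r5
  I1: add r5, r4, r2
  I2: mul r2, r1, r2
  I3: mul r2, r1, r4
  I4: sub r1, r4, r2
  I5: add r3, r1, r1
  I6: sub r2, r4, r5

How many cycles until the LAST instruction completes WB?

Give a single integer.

I0 sub r4 <- r1,r5: IF@1 ID@2 stall=0 (-) EX@3 MEM@4 WB@5
I1 add r5 <- r4,r2: IF@2 ID@3 stall=2 (RAW on I0.r4 (WB@5)) EX@6 MEM@7 WB@8
I2 mul r2 <- r1,r2: IF@3 ID@6 stall=0 (-) EX@7 MEM@8 WB@9
I3 mul r2 <- r1,r4: IF@6 ID@7 stall=0 (-) EX@8 MEM@9 WB@10
I4 sub r1 <- r4,r2: IF@7 ID@8 stall=2 (RAW on I3.r2 (WB@10)) EX@11 MEM@12 WB@13
I5 add r3 <- r1,r1: IF@8 ID@11 stall=2 (RAW on I4.r1 (WB@13)) EX@14 MEM@15 WB@16
I6 sub r2 <- r4,r5: IF@11 ID@14 stall=0 (-) EX@15 MEM@16 WB@17

Answer: 17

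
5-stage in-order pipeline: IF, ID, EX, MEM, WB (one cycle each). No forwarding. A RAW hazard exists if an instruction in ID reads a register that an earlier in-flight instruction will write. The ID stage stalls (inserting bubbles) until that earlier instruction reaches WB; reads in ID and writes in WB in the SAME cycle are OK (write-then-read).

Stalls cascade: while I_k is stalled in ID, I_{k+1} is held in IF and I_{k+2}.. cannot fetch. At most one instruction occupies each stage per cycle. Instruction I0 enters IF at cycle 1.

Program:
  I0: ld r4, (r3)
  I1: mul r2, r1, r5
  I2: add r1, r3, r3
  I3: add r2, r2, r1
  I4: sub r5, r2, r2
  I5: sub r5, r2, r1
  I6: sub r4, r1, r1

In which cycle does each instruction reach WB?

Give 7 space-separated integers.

I0 ld r4 <- r3: IF@1 ID@2 stall=0 (-) EX@3 MEM@4 WB@5
I1 mul r2 <- r1,r5: IF@2 ID@3 stall=0 (-) EX@4 MEM@5 WB@6
I2 add r1 <- r3,r3: IF@3 ID@4 stall=0 (-) EX@5 MEM@6 WB@7
I3 add r2 <- r2,r1: IF@4 ID@5 stall=2 (RAW on I2.r1 (WB@7)) EX@8 MEM@9 WB@10
I4 sub r5 <- r2,r2: IF@5 ID@8 stall=2 (RAW on I3.r2 (WB@10)) EX@11 MEM@12 WB@13
I5 sub r5 <- r2,r1: IF@8 ID@11 stall=0 (-) EX@12 MEM@13 WB@14
I6 sub r4 <- r1,r1: IF@11 ID@12 stall=0 (-) EX@13 MEM@14 WB@15

Answer: 5 6 7 10 13 14 15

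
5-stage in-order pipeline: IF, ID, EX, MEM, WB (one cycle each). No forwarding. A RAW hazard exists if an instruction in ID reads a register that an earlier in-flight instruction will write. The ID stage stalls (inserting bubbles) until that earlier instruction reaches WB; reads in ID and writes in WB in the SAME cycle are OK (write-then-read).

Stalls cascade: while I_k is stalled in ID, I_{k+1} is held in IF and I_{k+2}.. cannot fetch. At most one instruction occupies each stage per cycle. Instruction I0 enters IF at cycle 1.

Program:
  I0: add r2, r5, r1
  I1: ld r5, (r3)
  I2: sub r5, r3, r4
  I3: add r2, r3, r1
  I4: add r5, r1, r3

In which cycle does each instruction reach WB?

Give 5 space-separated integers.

Answer: 5 6 7 8 9

Derivation:
I0 add r2 <- r5,r1: IF@1 ID@2 stall=0 (-) EX@3 MEM@4 WB@5
I1 ld r5 <- r3: IF@2 ID@3 stall=0 (-) EX@4 MEM@5 WB@6
I2 sub r5 <- r3,r4: IF@3 ID@4 stall=0 (-) EX@5 MEM@6 WB@7
I3 add r2 <- r3,r1: IF@4 ID@5 stall=0 (-) EX@6 MEM@7 WB@8
I4 add r5 <- r1,r3: IF@5 ID@6 stall=0 (-) EX@7 MEM@8 WB@9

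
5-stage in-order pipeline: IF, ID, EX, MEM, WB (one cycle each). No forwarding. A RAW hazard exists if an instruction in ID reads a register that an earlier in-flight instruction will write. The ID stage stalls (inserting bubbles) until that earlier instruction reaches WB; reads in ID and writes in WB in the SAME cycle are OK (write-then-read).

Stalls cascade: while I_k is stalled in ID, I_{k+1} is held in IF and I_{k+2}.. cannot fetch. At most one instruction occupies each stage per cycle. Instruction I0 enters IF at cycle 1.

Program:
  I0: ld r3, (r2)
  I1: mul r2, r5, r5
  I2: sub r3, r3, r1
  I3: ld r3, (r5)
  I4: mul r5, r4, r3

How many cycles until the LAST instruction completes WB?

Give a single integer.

I0 ld r3 <- r2: IF@1 ID@2 stall=0 (-) EX@3 MEM@4 WB@5
I1 mul r2 <- r5,r5: IF@2 ID@3 stall=0 (-) EX@4 MEM@5 WB@6
I2 sub r3 <- r3,r1: IF@3 ID@4 stall=1 (RAW on I0.r3 (WB@5)) EX@6 MEM@7 WB@8
I3 ld r3 <- r5: IF@4 ID@6 stall=0 (-) EX@7 MEM@8 WB@9
I4 mul r5 <- r4,r3: IF@6 ID@7 stall=2 (RAW on I3.r3 (WB@9)) EX@10 MEM@11 WB@12

Answer: 12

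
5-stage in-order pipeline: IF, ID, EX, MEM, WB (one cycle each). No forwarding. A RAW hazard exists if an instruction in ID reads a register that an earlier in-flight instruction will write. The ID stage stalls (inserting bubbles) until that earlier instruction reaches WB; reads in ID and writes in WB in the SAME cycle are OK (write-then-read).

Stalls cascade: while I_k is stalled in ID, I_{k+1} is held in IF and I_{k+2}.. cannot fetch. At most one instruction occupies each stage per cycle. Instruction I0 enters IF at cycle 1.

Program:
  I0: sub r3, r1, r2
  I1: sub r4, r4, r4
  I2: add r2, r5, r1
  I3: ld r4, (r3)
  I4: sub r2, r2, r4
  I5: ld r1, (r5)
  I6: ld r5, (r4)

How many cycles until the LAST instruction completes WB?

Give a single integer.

I0 sub r3 <- r1,r2: IF@1 ID@2 stall=0 (-) EX@3 MEM@4 WB@5
I1 sub r4 <- r4,r4: IF@2 ID@3 stall=0 (-) EX@4 MEM@5 WB@6
I2 add r2 <- r5,r1: IF@3 ID@4 stall=0 (-) EX@5 MEM@6 WB@7
I3 ld r4 <- r3: IF@4 ID@5 stall=0 (-) EX@6 MEM@7 WB@8
I4 sub r2 <- r2,r4: IF@5 ID@6 stall=2 (RAW on I3.r4 (WB@8)) EX@9 MEM@10 WB@11
I5 ld r1 <- r5: IF@6 ID@9 stall=0 (-) EX@10 MEM@11 WB@12
I6 ld r5 <- r4: IF@9 ID@10 stall=0 (-) EX@11 MEM@12 WB@13

Answer: 13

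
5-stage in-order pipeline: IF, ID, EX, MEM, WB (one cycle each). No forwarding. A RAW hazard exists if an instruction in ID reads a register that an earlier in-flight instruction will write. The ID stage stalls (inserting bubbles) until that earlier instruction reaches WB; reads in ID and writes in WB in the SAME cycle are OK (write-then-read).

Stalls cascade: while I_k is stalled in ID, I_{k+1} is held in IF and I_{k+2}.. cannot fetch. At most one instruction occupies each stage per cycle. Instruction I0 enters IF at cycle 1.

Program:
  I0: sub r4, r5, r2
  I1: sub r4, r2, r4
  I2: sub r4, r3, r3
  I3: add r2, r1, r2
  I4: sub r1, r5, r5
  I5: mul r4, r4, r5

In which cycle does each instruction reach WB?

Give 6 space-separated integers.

I0 sub r4 <- r5,r2: IF@1 ID@2 stall=0 (-) EX@3 MEM@4 WB@5
I1 sub r4 <- r2,r4: IF@2 ID@3 stall=2 (RAW on I0.r4 (WB@5)) EX@6 MEM@7 WB@8
I2 sub r4 <- r3,r3: IF@3 ID@6 stall=0 (-) EX@7 MEM@8 WB@9
I3 add r2 <- r1,r2: IF@6 ID@7 stall=0 (-) EX@8 MEM@9 WB@10
I4 sub r1 <- r5,r5: IF@7 ID@8 stall=0 (-) EX@9 MEM@10 WB@11
I5 mul r4 <- r4,r5: IF@8 ID@9 stall=0 (-) EX@10 MEM@11 WB@12

Answer: 5 8 9 10 11 12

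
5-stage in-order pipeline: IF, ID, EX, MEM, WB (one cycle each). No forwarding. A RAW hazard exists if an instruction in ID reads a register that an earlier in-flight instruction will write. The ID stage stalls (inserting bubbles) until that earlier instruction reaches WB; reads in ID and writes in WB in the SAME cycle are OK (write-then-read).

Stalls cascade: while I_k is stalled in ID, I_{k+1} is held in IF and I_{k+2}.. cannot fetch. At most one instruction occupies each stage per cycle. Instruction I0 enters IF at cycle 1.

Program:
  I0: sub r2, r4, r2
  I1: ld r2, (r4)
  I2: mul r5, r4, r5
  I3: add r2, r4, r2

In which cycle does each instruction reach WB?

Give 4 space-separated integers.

Answer: 5 6 7 9

Derivation:
I0 sub r2 <- r4,r2: IF@1 ID@2 stall=0 (-) EX@3 MEM@4 WB@5
I1 ld r2 <- r4: IF@2 ID@3 stall=0 (-) EX@4 MEM@5 WB@6
I2 mul r5 <- r4,r5: IF@3 ID@4 stall=0 (-) EX@5 MEM@6 WB@7
I3 add r2 <- r4,r2: IF@4 ID@5 stall=1 (RAW on I1.r2 (WB@6)) EX@7 MEM@8 WB@9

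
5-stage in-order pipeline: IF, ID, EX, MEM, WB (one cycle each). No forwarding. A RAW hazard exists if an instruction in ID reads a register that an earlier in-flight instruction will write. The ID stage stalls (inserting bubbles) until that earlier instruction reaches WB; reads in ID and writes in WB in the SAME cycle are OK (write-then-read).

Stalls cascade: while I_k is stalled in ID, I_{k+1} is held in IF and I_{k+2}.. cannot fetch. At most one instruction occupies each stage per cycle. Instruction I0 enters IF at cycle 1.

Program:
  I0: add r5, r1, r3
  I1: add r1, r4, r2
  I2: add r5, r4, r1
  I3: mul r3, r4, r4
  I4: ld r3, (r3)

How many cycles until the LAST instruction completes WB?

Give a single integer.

Answer: 13

Derivation:
I0 add r5 <- r1,r3: IF@1 ID@2 stall=0 (-) EX@3 MEM@4 WB@5
I1 add r1 <- r4,r2: IF@2 ID@3 stall=0 (-) EX@4 MEM@5 WB@6
I2 add r5 <- r4,r1: IF@3 ID@4 stall=2 (RAW on I1.r1 (WB@6)) EX@7 MEM@8 WB@9
I3 mul r3 <- r4,r4: IF@4 ID@7 stall=0 (-) EX@8 MEM@9 WB@10
I4 ld r3 <- r3: IF@7 ID@8 stall=2 (RAW on I3.r3 (WB@10)) EX@11 MEM@12 WB@13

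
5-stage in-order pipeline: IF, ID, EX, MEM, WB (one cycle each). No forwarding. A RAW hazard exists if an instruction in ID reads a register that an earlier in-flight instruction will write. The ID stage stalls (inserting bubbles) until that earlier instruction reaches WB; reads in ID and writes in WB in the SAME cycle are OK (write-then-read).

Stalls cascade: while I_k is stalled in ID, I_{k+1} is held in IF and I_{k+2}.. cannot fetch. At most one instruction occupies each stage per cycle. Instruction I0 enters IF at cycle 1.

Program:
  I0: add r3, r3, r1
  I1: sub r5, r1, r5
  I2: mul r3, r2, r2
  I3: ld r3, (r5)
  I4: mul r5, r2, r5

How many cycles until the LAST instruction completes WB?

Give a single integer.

I0 add r3 <- r3,r1: IF@1 ID@2 stall=0 (-) EX@3 MEM@4 WB@5
I1 sub r5 <- r1,r5: IF@2 ID@3 stall=0 (-) EX@4 MEM@5 WB@6
I2 mul r3 <- r2,r2: IF@3 ID@4 stall=0 (-) EX@5 MEM@6 WB@7
I3 ld r3 <- r5: IF@4 ID@5 stall=1 (RAW on I1.r5 (WB@6)) EX@7 MEM@8 WB@9
I4 mul r5 <- r2,r5: IF@5 ID@7 stall=0 (-) EX@8 MEM@9 WB@10

Answer: 10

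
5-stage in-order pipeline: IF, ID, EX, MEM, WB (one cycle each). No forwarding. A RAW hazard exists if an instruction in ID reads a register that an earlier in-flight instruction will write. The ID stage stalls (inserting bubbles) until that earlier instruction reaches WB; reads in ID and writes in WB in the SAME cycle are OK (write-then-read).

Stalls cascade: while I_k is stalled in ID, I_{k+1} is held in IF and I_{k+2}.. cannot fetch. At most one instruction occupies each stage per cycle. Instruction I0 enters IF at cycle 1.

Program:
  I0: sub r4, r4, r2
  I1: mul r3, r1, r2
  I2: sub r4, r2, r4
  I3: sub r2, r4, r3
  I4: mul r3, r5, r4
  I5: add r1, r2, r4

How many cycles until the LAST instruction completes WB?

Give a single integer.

I0 sub r4 <- r4,r2: IF@1 ID@2 stall=0 (-) EX@3 MEM@4 WB@5
I1 mul r3 <- r1,r2: IF@2 ID@3 stall=0 (-) EX@4 MEM@5 WB@6
I2 sub r4 <- r2,r4: IF@3 ID@4 stall=1 (RAW on I0.r4 (WB@5)) EX@6 MEM@7 WB@8
I3 sub r2 <- r4,r3: IF@4 ID@6 stall=2 (RAW on I2.r4 (WB@8)) EX@9 MEM@10 WB@11
I4 mul r3 <- r5,r4: IF@6 ID@9 stall=0 (-) EX@10 MEM@11 WB@12
I5 add r1 <- r2,r4: IF@9 ID@10 stall=1 (RAW on I3.r2 (WB@11)) EX@12 MEM@13 WB@14

Answer: 14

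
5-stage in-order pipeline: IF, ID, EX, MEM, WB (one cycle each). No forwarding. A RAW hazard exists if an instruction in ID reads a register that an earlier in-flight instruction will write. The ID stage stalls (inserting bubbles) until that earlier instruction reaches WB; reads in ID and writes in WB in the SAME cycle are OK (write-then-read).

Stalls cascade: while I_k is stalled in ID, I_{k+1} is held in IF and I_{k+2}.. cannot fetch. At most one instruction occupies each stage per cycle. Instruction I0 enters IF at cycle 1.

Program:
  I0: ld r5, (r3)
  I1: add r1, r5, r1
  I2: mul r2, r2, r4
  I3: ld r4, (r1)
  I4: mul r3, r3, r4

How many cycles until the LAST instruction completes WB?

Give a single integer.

Answer: 14

Derivation:
I0 ld r5 <- r3: IF@1 ID@2 stall=0 (-) EX@3 MEM@4 WB@5
I1 add r1 <- r5,r1: IF@2 ID@3 stall=2 (RAW on I0.r5 (WB@5)) EX@6 MEM@7 WB@8
I2 mul r2 <- r2,r4: IF@3 ID@6 stall=0 (-) EX@7 MEM@8 WB@9
I3 ld r4 <- r1: IF@6 ID@7 stall=1 (RAW on I1.r1 (WB@8)) EX@9 MEM@10 WB@11
I4 mul r3 <- r3,r4: IF@7 ID@9 stall=2 (RAW on I3.r4 (WB@11)) EX@12 MEM@13 WB@14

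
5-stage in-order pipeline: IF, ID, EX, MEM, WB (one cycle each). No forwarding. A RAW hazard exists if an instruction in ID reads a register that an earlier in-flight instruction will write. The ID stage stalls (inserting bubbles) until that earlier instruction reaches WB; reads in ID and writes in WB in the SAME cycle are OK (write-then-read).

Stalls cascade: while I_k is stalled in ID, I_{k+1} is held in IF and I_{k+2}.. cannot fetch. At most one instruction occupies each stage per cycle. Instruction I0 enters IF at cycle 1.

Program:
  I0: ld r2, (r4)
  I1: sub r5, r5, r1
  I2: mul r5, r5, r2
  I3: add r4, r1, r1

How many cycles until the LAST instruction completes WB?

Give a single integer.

I0 ld r2 <- r4: IF@1 ID@2 stall=0 (-) EX@3 MEM@4 WB@5
I1 sub r5 <- r5,r1: IF@2 ID@3 stall=0 (-) EX@4 MEM@5 WB@6
I2 mul r5 <- r5,r2: IF@3 ID@4 stall=2 (RAW on I1.r5 (WB@6)) EX@7 MEM@8 WB@9
I3 add r4 <- r1,r1: IF@4 ID@7 stall=0 (-) EX@8 MEM@9 WB@10

Answer: 10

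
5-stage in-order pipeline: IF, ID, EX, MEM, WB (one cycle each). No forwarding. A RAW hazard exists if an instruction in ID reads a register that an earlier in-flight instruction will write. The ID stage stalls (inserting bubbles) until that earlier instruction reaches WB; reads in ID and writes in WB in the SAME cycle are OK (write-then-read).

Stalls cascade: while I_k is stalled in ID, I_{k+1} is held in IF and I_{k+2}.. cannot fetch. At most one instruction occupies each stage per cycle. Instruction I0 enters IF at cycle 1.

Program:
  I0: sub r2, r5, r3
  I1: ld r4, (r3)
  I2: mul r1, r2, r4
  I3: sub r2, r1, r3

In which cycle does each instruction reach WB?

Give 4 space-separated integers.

Answer: 5 6 9 12

Derivation:
I0 sub r2 <- r5,r3: IF@1 ID@2 stall=0 (-) EX@3 MEM@4 WB@5
I1 ld r4 <- r3: IF@2 ID@3 stall=0 (-) EX@4 MEM@5 WB@6
I2 mul r1 <- r2,r4: IF@3 ID@4 stall=2 (RAW on I1.r4 (WB@6)) EX@7 MEM@8 WB@9
I3 sub r2 <- r1,r3: IF@4 ID@7 stall=2 (RAW on I2.r1 (WB@9)) EX@10 MEM@11 WB@12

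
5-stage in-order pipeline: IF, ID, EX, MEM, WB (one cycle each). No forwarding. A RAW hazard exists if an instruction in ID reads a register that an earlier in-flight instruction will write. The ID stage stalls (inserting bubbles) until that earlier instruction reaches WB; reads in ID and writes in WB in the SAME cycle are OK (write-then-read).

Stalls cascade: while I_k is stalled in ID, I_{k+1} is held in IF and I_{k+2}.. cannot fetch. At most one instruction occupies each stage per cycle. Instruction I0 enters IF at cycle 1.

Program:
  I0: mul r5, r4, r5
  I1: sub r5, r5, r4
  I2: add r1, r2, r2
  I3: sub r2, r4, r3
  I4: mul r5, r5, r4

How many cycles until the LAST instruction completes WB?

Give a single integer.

I0 mul r5 <- r4,r5: IF@1 ID@2 stall=0 (-) EX@3 MEM@4 WB@5
I1 sub r5 <- r5,r4: IF@2 ID@3 stall=2 (RAW on I0.r5 (WB@5)) EX@6 MEM@7 WB@8
I2 add r1 <- r2,r2: IF@3 ID@6 stall=0 (-) EX@7 MEM@8 WB@9
I3 sub r2 <- r4,r3: IF@6 ID@7 stall=0 (-) EX@8 MEM@9 WB@10
I4 mul r5 <- r5,r4: IF@7 ID@8 stall=0 (-) EX@9 MEM@10 WB@11

Answer: 11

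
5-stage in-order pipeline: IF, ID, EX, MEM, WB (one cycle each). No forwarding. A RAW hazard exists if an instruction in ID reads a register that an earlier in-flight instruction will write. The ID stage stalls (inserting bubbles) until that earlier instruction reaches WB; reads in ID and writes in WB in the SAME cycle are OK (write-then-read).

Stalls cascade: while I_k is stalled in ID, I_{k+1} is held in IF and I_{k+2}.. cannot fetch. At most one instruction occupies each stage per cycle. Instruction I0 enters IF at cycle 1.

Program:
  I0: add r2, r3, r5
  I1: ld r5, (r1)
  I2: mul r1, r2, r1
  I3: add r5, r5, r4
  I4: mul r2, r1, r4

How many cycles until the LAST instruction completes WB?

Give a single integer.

I0 add r2 <- r3,r5: IF@1 ID@2 stall=0 (-) EX@3 MEM@4 WB@5
I1 ld r5 <- r1: IF@2 ID@3 stall=0 (-) EX@4 MEM@5 WB@6
I2 mul r1 <- r2,r1: IF@3 ID@4 stall=1 (RAW on I0.r2 (WB@5)) EX@6 MEM@7 WB@8
I3 add r5 <- r5,r4: IF@4 ID@6 stall=0 (-) EX@7 MEM@8 WB@9
I4 mul r2 <- r1,r4: IF@6 ID@7 stall=1 (RAW on I2.r1 (WB@8)) EX@9 MEM@10 WB@11

Answer: 11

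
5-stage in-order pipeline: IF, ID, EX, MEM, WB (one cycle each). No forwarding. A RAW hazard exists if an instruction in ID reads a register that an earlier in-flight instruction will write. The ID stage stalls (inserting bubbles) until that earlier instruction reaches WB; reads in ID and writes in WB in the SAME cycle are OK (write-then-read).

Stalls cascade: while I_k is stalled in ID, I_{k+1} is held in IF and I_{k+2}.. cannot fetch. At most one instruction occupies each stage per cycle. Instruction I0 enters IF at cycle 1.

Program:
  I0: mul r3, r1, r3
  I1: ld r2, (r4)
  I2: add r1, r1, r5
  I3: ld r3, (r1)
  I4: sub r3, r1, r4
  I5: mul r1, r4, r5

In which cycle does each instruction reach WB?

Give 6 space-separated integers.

I0 mul r3 <- r1,r3: IF@1 ID@2 stall=0 (-) EX@3 MEM@4 WB@5
I1 ld r2 <- r4: IF@2 ID@3 stall=0 (-) EX@4 MEM@5 WB@6
I2 add r1 <- r1,r5: IF@3 ID@4 stall=0 (-) EX@5 MEM@6 WB@7
I3 ld r3 <- r1: IF@4 ID@5 stall=2 (RAW on I2.r1 (WB@7)) EX@8 MEM@9 WB@10
I4 sub r3 <- r1,r4: IF@5 ID@8 stall=0 (-) EX@9 MEM@10 WB@11
I5 mul r1 <- r4,r5: IF@8 ID@9 stall=0 (-) EX@10 MEM@11 WB@12

Answer: 5 6 7 10 11 12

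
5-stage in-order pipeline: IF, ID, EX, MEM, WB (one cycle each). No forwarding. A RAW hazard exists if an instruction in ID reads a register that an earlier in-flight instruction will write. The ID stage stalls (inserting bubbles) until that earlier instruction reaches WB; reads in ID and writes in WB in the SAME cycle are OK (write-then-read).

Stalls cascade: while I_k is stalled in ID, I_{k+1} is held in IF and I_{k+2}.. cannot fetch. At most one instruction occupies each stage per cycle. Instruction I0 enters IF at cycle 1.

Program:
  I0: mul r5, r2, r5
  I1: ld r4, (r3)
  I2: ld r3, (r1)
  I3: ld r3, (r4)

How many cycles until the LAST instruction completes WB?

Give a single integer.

I0 mul r5 <- r2,r5: IF@1 ID@2 stall=0 (-) EX@3 MEM@4 WB@5
I1 ld r4 <- r3: IF@2 ID@3 stall=0 (-) EX@4 MEM@5 WB@6
I2 ld r3 <- r1: IF@3 ID@4 stall=0 (-) EX@5 MEM@6 WB@7
I3 ld r3 <- r4: IF@4 ID@5 stall=1 (RAW on I1.r4 (WB@6)) EX@7 MEM@8 WB@9

Answer: 9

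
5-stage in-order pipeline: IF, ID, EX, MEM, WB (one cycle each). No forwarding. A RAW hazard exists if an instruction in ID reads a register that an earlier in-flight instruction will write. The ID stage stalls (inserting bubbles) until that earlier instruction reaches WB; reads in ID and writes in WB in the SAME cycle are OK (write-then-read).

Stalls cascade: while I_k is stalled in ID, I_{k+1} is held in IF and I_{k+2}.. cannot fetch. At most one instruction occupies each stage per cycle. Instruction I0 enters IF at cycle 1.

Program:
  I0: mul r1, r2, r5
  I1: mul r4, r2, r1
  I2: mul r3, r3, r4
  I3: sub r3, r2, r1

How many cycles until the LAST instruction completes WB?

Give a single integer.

Answer: 12

Derivation:
I0 mul r1 <- r2,r5: IF@1 ID@2 stall=0 (-) EX@3 MEM@4 WB@5
I1 mul r4 <- r2,r1: IF@2 ID@3 stall=2 (RAW on I0.r1 (WB@5)) EX@6 MEM@7 WB@8
I2 mul r3 <- r3,r4: IF@3 ID@6 stall=2 (RAW on I1.r4 (WB@8)) EX@9 MEM@10 WB@11
I3 sub r3 <- r2,r1: IF@6 ID@9 stall=0 (-) EX@10 MEM@11 WB@12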